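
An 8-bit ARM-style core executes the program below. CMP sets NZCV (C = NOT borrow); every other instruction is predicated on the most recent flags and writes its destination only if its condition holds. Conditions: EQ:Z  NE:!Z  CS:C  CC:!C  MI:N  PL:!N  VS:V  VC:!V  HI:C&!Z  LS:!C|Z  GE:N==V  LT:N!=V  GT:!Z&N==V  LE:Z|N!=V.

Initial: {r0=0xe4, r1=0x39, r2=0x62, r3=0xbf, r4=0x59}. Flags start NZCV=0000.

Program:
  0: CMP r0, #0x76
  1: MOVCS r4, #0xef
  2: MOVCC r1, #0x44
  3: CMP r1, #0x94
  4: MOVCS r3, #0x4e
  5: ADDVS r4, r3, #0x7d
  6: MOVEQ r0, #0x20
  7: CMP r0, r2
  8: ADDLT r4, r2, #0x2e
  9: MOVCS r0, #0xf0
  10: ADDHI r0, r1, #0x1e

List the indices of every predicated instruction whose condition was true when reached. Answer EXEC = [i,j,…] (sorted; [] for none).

EXEC = [1,5,8,9,10]

[0] flags=0011 → (cmp)
[1] flags=0011 CS?T → r4=0xef
[2] flags=0011 CC?F → skip
[3] flags=1001 → (cmp)
[4] flags=1001 CS?F → skip
[5] flags=1001 VS?T → r4=0x3c
[6] flags=1001 EQ?F → skip
[7] flags=1010 → (cmp)
[8] flags=1010 LT?T → r4=0x90
[9] flags=1010 CS?T → r0=0xf0
[10] flags=1010 HI?T → r0=0x57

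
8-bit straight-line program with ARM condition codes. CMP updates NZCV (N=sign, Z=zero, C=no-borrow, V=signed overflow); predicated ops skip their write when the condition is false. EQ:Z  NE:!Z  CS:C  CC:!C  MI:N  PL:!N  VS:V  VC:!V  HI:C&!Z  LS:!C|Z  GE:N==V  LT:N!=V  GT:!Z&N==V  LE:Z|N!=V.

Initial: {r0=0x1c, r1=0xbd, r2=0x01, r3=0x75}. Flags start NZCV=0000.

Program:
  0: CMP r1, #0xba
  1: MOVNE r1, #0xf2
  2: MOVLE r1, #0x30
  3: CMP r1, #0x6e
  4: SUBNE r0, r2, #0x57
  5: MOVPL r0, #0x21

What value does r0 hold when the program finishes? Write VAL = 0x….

VAL = 0xaa

[0] flags=0010 → (cmp)
[1] flags=0010 NE?T → r1=0xf2
[2] flags=0010 LE?F → skip
[3] flags=1010 → (cmp)
[4] flags=1010 NE?T → r0=0xaa
[5] flags=1010 PL?F → skip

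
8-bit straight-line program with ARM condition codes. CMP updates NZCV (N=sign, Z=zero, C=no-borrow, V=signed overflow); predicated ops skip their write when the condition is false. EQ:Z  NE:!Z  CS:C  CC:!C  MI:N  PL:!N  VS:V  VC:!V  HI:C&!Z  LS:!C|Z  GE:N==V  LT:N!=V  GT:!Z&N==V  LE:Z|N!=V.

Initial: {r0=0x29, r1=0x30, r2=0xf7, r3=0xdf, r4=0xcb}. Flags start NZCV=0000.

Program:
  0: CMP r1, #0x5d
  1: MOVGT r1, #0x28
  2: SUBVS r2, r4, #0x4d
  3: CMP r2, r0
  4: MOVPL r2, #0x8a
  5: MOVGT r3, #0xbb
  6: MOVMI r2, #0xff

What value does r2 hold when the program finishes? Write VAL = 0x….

[0] flags=1000 → (cmp)
[1] flags=1000 GT?F → skip
[2] flags=1000 VS?F → skip
[3] flags=1010 → (cmp)
[4] flags=1010 PL?F → skip
[5] flags=1010 GT?F → skip
[6] flags=1010 MI?T → r2=0xff

VAL = 0xff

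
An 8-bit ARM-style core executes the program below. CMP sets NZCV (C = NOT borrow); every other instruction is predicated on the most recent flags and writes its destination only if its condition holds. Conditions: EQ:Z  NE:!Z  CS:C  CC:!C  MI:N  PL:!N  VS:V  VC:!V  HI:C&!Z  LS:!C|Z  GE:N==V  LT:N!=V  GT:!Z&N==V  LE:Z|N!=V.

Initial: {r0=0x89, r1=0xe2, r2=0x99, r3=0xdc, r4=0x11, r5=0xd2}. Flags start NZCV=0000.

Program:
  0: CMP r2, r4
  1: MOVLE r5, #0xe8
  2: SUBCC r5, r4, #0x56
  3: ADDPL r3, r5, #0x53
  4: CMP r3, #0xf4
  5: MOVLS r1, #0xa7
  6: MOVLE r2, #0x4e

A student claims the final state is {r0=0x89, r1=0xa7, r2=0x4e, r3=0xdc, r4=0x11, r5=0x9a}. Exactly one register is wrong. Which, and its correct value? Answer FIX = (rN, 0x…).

FIX = (r5, 0xe8)

[0] flags=1010 → (cmp)
[1] flags=1010 LE?T → r5=0xe8
[2] flags=1010 CC?F → skip
[3] flags=1010 PL?F → skip
[4] flags=1000 → (cmp)
[5] flags=1000 LS?T → r1=0xa7
[6] flags=1000 LE?T → r2=0x4e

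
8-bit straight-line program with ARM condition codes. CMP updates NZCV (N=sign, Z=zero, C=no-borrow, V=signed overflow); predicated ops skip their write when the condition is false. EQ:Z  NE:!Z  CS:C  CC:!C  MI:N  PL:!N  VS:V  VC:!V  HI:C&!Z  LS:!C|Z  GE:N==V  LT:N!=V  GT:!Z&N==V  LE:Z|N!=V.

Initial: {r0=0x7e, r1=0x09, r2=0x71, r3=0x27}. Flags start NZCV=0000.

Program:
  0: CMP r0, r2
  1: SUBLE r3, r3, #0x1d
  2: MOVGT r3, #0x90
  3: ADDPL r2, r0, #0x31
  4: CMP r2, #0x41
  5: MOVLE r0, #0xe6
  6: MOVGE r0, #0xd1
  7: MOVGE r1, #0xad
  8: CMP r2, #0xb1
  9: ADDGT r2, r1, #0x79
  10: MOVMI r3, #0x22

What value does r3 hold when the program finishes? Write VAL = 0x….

VAL = 0x22

[0] flags=0010 → (cmp)
[1] flags=0010 LE?F → skip
[2] flags=0010 GT?T → r3=0x90
[3] flags=0010 PL?T → r2=0xaf
[4] flags=0011 → (cmp)
[5] flags=0011 LE?T → r0=0xe6
[6] flags=0011 GE?F → skip
[7] flags=0011 GE?F → skip
[8] flags=1000 → (cmp)
[9] flags=1000 GT?F → skip
[10] flags=1000 MI?T → r3=0x22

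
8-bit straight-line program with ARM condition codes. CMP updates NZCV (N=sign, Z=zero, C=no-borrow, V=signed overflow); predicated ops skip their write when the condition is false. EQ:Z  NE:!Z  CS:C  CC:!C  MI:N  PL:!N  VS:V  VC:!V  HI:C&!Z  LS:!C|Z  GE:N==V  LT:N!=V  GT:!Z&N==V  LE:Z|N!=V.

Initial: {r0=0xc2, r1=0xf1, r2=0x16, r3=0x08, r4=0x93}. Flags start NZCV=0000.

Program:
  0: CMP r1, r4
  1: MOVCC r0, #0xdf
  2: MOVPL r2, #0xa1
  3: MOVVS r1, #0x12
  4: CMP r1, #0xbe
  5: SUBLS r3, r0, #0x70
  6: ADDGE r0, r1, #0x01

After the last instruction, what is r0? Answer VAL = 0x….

[0] flags=0010 → (cmp)
[1] flags=0010 CC?F → skip
[2] flags=0010 PL?T → r2=0xa1
[3] flags=0010 VS?F → skip
[4] flags=0010 → (cmp)
[5] flags=0010 LS?F → skip
[6] flags=0010 GE?T → r0=0xf2

VAL = 0xf2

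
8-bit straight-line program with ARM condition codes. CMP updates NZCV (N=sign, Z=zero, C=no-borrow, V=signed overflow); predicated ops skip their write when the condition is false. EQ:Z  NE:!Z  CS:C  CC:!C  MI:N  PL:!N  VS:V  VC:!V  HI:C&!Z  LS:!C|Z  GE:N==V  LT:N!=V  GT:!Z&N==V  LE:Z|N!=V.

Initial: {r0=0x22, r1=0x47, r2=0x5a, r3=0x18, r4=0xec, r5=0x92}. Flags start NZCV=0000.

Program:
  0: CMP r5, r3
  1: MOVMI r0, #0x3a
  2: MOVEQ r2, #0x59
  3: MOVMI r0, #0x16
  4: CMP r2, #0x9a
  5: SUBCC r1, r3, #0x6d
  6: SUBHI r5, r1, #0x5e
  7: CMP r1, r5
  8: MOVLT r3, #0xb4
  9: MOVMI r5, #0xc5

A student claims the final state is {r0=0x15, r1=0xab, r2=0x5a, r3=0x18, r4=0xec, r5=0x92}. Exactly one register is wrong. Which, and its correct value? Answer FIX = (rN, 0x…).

FIX = (r0, 0x22)

0: ✓ CMP  NZCV=0011
1: · MOVMI
2: · MOVEQ
3: · MOVMI
4: ✓ CMP  NZCV=1001
5: ✓ SUBCC  r1←0xab
6: · SUBHI
7: ✓ CMP  NZCV=0010
8: · MOVLT
9: · MOVMI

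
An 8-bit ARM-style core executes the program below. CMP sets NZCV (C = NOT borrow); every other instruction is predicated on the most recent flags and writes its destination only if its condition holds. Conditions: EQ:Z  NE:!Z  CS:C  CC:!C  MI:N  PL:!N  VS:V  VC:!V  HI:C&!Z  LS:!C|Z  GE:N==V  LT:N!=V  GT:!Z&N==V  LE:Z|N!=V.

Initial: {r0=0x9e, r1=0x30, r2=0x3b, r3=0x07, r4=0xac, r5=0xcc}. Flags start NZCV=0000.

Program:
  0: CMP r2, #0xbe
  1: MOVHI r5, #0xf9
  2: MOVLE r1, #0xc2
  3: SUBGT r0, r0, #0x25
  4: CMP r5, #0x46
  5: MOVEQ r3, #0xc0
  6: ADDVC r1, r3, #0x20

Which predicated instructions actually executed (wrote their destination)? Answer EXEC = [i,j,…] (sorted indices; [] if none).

0: ✓ CMP  NZCV=0000
1: · MOVHI
2: · MOVLE
3: ✓ SUBGT  r0←0x79
4: ✓ CMP  NZCV=1010
5: · MOVEQ
6: ✓ ADDVC  r1←0x27

EXEC = [3,6]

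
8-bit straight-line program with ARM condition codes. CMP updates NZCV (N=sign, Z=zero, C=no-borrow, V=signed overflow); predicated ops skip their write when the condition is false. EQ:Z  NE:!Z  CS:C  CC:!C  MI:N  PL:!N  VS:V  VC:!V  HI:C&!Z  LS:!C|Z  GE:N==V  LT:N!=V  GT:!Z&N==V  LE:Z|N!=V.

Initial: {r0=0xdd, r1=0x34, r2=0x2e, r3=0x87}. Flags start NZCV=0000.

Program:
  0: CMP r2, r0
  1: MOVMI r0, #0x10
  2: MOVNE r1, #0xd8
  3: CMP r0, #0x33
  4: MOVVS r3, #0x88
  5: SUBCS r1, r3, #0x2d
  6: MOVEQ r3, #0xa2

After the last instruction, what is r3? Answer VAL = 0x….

VAL = 0x87

[0] flags=0000 → (cmp)
[1] flags=0000 MI?F → skip
[2] flags=0000 NE?T → r1=0xd8
[3] flags=1010 → (cmp)
[4] flags=1010 VS?F → skip
[5] flags=1010 CS?T → r1=0x5a
[6] flags=1010 EQ?F → skip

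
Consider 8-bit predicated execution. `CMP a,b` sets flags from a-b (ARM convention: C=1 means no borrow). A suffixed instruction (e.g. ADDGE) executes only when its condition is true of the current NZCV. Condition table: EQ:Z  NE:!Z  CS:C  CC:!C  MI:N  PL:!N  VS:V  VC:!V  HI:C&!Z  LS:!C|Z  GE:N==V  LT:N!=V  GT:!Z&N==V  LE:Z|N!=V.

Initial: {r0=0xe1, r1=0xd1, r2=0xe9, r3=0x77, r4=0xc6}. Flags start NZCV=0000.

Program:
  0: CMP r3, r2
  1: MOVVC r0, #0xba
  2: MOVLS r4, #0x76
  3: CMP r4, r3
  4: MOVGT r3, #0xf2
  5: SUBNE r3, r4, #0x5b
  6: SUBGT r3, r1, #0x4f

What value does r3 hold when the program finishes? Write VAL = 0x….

0: ✓ CMP  NZCV=1001
1: · MOVVC
2: ✓ MOVLS  r4←0x76
3: ✓ CMP  NZCV=1000
4: · MOVGT
5: ✓ SUBNE  r3←0x1b
6: · SUBGT

VAL = 0x1b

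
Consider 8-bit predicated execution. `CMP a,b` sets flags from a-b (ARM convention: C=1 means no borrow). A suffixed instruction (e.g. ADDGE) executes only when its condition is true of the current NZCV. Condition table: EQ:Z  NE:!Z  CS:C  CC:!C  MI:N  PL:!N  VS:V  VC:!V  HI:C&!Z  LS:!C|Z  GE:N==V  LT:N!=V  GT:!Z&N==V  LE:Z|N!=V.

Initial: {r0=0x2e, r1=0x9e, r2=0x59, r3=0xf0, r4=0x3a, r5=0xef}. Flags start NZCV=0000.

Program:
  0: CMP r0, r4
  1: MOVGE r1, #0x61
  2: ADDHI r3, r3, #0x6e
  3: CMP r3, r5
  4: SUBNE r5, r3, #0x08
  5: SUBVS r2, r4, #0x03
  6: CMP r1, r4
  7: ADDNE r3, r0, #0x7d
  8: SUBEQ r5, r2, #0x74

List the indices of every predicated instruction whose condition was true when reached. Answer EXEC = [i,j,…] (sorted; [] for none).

EXEC = [4,7]

0: ✓ CMP  NZCV=1000
1: · MOVGE
2: · ADDHI
3: ✓ CMP  NZCV=0010
4: ✓ SUBNE  r5←0xe8
5: · SUBVS
6: ✓ CMP  NZCV=0011
7: ✓ ADDNE  r3←0xab
8: · SUBEQ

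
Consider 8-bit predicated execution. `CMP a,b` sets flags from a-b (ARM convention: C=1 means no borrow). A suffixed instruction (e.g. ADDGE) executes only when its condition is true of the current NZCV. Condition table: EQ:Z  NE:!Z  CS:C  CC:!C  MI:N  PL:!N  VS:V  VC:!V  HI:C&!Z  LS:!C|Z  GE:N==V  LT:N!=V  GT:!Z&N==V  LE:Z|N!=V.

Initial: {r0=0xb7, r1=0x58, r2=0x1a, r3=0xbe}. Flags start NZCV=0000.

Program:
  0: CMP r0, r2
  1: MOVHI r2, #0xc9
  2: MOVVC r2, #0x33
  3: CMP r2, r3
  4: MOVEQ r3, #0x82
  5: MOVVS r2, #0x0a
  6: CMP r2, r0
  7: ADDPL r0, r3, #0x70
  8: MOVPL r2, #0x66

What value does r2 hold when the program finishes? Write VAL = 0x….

VAL = 0x66

0: ✓ CMP  NZCV=1010
1: ✓ MOVHI  r2←0xc9
2: ✓ MOVVC  r2←0x33
3: ✓ CMP  NZCV=0000
4: · MOVEQ
5: · MOVVS
6: ✓ CMP  NZCV=0000
7: ✓ ADDPL  r0←0x2e
8: ✓ MOVPL  r2←0x66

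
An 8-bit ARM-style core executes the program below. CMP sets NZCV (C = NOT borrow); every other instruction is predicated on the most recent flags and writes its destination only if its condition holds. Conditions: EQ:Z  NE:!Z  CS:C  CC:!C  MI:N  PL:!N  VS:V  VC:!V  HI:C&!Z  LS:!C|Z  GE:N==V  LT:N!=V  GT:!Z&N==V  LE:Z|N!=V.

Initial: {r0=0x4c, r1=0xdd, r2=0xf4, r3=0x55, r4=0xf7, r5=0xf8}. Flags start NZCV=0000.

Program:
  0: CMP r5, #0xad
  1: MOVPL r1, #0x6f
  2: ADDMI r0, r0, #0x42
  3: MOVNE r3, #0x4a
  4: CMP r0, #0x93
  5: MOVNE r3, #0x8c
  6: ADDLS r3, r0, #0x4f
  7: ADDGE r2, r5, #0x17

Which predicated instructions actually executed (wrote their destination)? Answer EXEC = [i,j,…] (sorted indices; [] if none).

EXEC = [1,3,5,6,7]

0: ✓ CMP  NZCV=0010
1: ✓ MOVPL  r1←0x6f
2: · ADDMI
3: ✓ MOVNE  r3←0x4a
4: ✓ CMP  NZCV=1001
5: ✓ MOVNE  r3←0x8c
6: ✓ ADDLS  r3←0x9b
7: ✓ ADDGE  r2←0x0f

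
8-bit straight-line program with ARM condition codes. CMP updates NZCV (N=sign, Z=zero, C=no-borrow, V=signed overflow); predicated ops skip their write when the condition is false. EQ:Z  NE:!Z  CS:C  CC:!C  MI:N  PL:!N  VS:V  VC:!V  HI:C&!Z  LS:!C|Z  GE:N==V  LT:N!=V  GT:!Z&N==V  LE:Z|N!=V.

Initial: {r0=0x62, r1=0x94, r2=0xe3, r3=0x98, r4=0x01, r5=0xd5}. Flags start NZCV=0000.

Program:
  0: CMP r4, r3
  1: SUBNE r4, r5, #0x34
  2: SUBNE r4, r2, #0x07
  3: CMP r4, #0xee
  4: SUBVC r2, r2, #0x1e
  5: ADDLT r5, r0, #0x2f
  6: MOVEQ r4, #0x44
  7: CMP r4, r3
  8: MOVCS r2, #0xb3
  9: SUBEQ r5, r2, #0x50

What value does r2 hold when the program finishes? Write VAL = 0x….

VAL = 0xb3

[0] flags=0000 → (cmp)
[1] flags=0000 NE?T → r4=0xa1
[2] flags=0000 NE?T → r4=0xdc
[3] flags=1000 → (cmp)
[4] flags=1000 VC?T → r2=0xc5
[5] flags=1000 LT?T → r5=0x91
[6] flags=1000 EQ?F → skip
[7] flags=0010 → (cmp)
[8] flags=0010 CS?T → r2=0xb3
[9] flags=0010 EQ?F → skip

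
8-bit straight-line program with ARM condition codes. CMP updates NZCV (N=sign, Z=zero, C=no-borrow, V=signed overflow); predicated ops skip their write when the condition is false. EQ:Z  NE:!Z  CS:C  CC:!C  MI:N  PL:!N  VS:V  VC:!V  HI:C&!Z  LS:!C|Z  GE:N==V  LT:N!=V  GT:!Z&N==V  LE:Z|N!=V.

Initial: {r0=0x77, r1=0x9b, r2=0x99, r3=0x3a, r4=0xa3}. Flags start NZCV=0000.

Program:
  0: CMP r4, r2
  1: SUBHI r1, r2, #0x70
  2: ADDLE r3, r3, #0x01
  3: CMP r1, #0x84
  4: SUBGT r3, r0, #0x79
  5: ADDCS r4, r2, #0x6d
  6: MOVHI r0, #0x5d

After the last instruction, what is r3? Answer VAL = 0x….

VAL = 0xfe

[0] flags=0010 → (cmp)
[1] flags=0010 HI?T → r1=0x29
[2] flags=0010 LE?F → skip
[3] flags=1001 → (cmp)
[4] flags=1001 GT?T → r3=0xfe
[5] flags=1001 CS?F → skip
[6] flags=1001 HI?F → skip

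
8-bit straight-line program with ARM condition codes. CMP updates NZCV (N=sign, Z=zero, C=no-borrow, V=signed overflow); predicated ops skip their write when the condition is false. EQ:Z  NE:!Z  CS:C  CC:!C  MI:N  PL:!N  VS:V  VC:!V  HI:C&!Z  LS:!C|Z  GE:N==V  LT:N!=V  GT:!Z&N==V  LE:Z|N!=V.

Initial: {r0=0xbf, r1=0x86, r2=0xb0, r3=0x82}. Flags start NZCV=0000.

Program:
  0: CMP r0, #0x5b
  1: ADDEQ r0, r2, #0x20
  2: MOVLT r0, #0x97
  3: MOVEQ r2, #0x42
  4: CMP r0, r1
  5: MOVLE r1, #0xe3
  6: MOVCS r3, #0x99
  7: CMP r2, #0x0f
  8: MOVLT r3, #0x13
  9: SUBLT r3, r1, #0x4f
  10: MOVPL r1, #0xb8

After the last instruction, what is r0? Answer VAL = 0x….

VAL = 0x97

[0] flags=0011 → (cmp)
[1] flags=0011 EQ?F → skip
[2] flags=0011 LT?T → r0=0x97
[3] flags=0011 EQ?F → skip
[4] flags=0010 → (cmp)
[5] flags=0010 LE?F → skip
[6] flags=0010 CS?T → r3=0x99
[7] flags=1010 → (cmp)
[8] flags=1010 LT?T → r3=0x13
[9] flags=1010 LT?T → r3=0x37
[10] flags=1010 PL?F → skip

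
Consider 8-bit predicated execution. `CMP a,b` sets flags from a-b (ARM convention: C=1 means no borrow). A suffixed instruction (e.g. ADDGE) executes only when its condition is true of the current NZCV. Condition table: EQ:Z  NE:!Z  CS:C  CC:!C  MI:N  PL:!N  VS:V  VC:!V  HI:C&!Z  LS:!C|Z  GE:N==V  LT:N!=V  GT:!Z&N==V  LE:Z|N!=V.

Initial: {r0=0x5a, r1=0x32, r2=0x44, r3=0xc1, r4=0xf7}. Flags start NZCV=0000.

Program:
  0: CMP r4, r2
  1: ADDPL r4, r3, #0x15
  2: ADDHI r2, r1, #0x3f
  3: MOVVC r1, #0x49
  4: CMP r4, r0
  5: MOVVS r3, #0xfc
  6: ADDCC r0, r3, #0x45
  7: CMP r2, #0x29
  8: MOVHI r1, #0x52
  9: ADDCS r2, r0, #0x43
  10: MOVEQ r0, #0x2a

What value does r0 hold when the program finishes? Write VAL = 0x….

0: ✓ CMP  NZCV=1010
1: · ADDPL
2: ✓ ADDHI  r2←0x71
3: ✓ MOVVC  r1←0x49
4: ✓ CMP  NZCV=1010
5: · MOVVS
6: · ADDCC
7: ✓ CMP  NZCV=0010
8: ✓ MOVHI  r1←0x52
9: ✓ ADDCS  r2←0x9d
10: · MOVEQ

VAL = 0x5a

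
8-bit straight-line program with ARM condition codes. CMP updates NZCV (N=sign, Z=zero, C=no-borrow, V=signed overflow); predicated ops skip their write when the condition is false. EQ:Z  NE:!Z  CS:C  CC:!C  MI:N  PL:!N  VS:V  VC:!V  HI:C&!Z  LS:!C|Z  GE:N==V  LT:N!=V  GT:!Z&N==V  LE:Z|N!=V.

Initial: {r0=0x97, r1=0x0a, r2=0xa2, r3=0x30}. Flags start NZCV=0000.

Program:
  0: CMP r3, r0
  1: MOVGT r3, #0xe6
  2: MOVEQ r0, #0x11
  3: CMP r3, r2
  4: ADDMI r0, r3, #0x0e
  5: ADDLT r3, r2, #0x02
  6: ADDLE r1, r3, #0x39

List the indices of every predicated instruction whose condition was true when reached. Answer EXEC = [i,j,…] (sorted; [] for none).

0: ✓ CMP  NZCV=1001
1: ✓ MOVGT  r3←0xe6
2: · MOVEQ
3: ✓ CMP  NZCV=0010
4: · ADDMI
5: · ADDLT
6: · ADDLE

EXEC = [1]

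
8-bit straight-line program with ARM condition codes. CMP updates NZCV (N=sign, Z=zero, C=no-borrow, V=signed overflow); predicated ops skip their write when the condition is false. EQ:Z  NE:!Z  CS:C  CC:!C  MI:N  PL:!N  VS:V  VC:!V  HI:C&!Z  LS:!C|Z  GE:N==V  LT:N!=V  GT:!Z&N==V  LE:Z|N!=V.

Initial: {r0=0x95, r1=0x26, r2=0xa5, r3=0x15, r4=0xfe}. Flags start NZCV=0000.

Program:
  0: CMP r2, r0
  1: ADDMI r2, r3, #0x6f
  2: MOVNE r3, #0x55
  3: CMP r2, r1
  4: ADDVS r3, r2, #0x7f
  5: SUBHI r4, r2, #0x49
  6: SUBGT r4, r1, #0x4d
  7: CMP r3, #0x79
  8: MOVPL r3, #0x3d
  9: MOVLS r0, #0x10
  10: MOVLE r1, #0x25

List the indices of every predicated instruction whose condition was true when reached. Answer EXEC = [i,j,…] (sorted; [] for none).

EXEC = [2,4,5,9,10]

0: ✓ CMP  NZCV=0010
1: · ADDMI
2: ✓ MOVNE  r3←0x55
3: ✓ CMP  NZCV=0011
4: ✓ ADDVS  r3←0x24
5: ✓ SUBHI  r4←0x5c
6: · SUBGT
7: ✓ CMP  NZCV=1000
8: · MOVPL
9: ✓ MOVLS  r0←0x10
10: ✓ MOVLE  r1←0x25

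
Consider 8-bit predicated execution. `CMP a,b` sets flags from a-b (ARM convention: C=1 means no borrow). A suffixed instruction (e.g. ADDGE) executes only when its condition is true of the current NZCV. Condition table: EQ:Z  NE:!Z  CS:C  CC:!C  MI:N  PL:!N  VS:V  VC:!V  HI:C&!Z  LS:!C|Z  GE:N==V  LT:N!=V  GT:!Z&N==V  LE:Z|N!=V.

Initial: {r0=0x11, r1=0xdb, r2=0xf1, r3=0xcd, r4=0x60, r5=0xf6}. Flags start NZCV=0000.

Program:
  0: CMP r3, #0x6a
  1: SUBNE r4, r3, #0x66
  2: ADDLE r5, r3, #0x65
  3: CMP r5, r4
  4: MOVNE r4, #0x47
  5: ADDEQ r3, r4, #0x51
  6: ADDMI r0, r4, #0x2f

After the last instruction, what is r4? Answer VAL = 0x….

VAL = 0x47

[0] flags=0011 → (cmp)
[1] flags=0011 NE?T → r4=0x67
[2] flags=0011 LE?T → r5=0x32
[3] flags=1000 → (cmp)
[4] flags=1000 NE?T → r4=0x47
[5] flags=1000 EQ?F → skip
[6] flags=1000 MI?T → r0=0x76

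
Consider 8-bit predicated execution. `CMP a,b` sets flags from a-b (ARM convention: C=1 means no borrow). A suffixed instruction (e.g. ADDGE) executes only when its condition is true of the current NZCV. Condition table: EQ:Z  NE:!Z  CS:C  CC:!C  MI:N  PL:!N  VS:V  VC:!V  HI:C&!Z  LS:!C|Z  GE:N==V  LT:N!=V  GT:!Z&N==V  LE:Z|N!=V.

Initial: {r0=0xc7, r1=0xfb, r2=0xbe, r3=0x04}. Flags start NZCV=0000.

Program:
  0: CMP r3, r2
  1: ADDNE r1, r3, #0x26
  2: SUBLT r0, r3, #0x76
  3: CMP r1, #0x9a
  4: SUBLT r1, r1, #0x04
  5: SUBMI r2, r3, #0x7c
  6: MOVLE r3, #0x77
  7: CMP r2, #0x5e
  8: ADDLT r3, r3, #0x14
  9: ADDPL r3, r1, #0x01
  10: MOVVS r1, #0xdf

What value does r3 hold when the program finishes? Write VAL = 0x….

[0] flags=0000 → (cmp)
[1] flags=0000 NE?T → r1=0x2a
[2] flags=0000 LT?F → skip
[3] flags=1001 → (cmp)
[4] flags=1001 LT?F → skip
[5] flags=1001 MI?T → r2=0x88
[6] flags=1001 LE?F → skip
[7] flags=0011 → (cmp)
[8] flags=0011 LT?T → r3=0x18
[9] flags=0011 PL?T → r3=0x2b
[10] flags=0011 VS?T → r1=0xdf

VAL = 0x2b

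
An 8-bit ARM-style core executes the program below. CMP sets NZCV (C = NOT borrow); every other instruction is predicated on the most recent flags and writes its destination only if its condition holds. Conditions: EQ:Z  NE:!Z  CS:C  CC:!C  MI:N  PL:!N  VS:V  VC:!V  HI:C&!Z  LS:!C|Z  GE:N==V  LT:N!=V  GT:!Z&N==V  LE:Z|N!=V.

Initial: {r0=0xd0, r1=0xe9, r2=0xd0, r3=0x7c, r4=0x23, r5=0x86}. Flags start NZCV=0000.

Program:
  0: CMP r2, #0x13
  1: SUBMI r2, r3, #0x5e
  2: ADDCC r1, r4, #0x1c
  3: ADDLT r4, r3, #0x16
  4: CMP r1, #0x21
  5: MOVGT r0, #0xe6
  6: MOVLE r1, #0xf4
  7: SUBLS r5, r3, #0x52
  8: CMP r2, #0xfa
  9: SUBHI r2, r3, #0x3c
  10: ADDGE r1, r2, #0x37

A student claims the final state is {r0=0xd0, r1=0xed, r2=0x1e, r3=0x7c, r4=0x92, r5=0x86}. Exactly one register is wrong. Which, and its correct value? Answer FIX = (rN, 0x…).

FIX = (r1, 0x55)

0: ✓ CMP  NZCV=1010
1: ✓ SUBMI  r2←0x1e
2: · ADDCC
3: ✓ ADDLT  r4←0x92
4: ✓ CMP  NZCV=1010
5: · MOVGT
6: ✓ MOVLE  r1←0xf4
7: · SUBLS
8: ✓ CMP  NZCV=0000
9: · SUBHI
10: ✓ ADDGE  r1←0x55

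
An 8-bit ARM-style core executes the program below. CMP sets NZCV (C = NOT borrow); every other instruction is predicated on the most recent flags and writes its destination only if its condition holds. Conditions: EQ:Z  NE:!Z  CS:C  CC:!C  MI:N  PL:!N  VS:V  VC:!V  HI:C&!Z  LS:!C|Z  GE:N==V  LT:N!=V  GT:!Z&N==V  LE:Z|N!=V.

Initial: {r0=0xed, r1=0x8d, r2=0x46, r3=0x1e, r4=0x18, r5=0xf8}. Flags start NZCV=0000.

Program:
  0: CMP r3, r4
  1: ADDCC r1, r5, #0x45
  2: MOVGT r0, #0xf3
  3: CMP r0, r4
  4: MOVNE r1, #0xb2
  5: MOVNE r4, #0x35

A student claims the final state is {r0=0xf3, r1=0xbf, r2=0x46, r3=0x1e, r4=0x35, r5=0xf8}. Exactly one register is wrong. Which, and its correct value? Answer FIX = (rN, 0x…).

0: ✓ CMP  NZCV=0010
1: · ADDCC
2: ✓ MOVGT  r0←0xf3
3: ✓ CMP  NZCV=1010
4: ✓ MOVNE  r1←0xb2
5: ✓ MOVNE  r4←0x35

FIX = (r1, 0xb2)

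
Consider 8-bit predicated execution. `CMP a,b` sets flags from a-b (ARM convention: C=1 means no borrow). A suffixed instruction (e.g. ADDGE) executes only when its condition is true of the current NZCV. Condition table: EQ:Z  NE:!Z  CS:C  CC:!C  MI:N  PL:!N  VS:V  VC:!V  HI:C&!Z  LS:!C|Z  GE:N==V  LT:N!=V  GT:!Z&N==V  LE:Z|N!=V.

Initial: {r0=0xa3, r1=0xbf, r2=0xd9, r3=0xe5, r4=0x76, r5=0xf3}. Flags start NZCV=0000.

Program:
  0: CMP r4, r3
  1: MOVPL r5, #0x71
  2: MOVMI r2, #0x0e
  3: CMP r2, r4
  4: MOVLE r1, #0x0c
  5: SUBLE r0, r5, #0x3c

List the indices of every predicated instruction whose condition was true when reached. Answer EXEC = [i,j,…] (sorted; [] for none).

[0] flags=1001 → (cmp)
[1] flags=1001 PL?F → skip
[2] flags=1001 MI?T → r2=0x0e
[3] flags=1000 → (cmp)
[4] flags=1000 LE?T → r1=0x0c
[5] flags=1000 LE?T → r0=0xb7

EXEC = [2,4,5]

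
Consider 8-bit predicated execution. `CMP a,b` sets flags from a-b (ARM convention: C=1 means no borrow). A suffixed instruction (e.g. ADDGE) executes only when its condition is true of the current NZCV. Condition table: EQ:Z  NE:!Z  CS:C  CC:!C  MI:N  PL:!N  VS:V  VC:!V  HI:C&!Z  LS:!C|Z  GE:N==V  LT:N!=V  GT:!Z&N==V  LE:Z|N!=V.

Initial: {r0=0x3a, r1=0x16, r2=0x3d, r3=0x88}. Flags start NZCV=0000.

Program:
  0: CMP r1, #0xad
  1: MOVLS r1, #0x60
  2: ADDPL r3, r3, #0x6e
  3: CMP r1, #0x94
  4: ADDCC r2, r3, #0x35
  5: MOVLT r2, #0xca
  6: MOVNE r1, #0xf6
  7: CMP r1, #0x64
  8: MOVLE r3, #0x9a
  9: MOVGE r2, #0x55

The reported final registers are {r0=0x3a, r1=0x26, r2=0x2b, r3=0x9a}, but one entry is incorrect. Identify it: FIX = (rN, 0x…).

0: ✓ CMP  NZCV=0000
1: ✓ MOVLS  r1←0x60
2: ✓ ADDPL  r3←0xf6
3: ✓ CMP  NZCV=1001
4: ✓ ADDCC  r2←0x2b
5: · MOVLT
6: ✓ MOVNE  r1←0xf6
7: ✓ CMP  NZCV=1010
8: ✓ MOVLE  r3←0x9a
9: · MOVGE

FIX = (r1, 0xf6)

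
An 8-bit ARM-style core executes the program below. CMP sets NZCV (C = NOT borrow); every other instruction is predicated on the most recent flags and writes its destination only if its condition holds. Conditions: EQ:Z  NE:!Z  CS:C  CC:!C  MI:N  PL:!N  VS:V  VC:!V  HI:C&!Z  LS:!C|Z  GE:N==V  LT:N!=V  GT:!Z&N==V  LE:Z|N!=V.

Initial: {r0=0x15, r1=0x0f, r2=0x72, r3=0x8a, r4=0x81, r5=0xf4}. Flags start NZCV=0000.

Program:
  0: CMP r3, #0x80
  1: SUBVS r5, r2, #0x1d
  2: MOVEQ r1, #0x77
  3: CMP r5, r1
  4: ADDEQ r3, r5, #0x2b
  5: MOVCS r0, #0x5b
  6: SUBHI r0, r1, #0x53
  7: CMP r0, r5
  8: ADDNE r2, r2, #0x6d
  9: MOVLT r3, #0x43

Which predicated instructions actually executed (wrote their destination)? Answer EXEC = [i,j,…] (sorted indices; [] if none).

[0] flags=0010 → (cmp)
[1] flags=0010 VS?F → skip
[2] flags=0010 EQ?F → skip
[3] flags=1010 → (cmp)
[4] flags=1010 EQ?F → skip
[5] flags=1010 CS?T → r0=0x5b
[6] flags=1010 HI?T → r0=0xbc
[7] flags=1000 → (cmp)
[8] flags=1000 NE?T → r2=0xdf
[9] flags=1000 LT?T → r3=0x43

EXEC = [5,6,8,9]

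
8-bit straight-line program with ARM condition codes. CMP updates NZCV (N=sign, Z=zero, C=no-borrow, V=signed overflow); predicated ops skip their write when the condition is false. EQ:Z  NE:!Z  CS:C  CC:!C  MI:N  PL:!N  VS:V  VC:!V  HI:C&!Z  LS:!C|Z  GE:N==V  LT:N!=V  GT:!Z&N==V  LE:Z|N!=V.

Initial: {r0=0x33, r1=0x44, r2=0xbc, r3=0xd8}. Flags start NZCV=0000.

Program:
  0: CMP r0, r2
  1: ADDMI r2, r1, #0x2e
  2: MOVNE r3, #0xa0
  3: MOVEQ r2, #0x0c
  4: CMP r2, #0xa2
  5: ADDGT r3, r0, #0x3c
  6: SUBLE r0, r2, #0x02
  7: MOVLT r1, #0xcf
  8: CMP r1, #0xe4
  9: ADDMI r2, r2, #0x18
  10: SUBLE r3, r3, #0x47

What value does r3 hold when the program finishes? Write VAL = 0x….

VAL = 0x6f

[0] flags=0000 → (cmp)
[1] flags=0000 MI?F → skip
[2] flags=0000 NE?T → r3=0xa0
[3] flags=0000 EQ?F → skip
[4] flags=0010 → (cmp)
[5] flags=0010 GT?T → r3=0x6f
[6] flags=0010 LE?F → skip
[7] flags=0010 LT?F → skip
[8] flags=0000 → (cmp)
[9] flags=0000 MI?F → skip
[10] flags=0000 LE?F → skip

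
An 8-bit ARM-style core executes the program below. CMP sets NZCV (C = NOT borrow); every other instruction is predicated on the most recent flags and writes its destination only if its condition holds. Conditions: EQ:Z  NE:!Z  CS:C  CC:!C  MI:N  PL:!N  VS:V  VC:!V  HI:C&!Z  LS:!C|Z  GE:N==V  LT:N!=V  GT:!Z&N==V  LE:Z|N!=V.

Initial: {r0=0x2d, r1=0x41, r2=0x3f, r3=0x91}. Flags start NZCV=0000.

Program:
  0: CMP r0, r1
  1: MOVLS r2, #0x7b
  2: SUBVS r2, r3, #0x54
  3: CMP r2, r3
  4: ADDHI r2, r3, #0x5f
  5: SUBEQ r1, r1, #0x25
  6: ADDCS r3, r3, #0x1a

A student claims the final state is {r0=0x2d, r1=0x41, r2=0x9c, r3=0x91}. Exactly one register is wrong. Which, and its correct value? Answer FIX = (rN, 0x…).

FIX = (r2, 0x7b)

0: ✓ CMP  NZCV=1000
1: ✓ MOVLS  r2←0x7b
2: · SUBVS
3: ✓ CMP  NZCV=1001
4: · ADDHI
5: · SUBEQ
6: · ADDCS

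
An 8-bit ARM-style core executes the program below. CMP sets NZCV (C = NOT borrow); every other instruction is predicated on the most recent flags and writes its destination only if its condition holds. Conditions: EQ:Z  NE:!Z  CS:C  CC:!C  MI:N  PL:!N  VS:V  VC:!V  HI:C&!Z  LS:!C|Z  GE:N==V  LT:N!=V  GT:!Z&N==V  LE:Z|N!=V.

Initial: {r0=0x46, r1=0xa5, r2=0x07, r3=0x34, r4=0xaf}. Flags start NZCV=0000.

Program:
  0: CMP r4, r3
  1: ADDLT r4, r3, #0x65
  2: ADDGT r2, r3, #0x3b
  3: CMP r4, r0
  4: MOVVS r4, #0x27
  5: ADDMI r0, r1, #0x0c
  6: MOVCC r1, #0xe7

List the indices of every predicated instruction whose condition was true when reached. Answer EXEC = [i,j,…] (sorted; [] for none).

EXEC = [1,4]

[0] flags=0011 → (cmp)
[1] flags=0011 LT?T → r4=0x99
[2] flags=0011 GT?F → skip
[3] flags=0011 → (cmp)
[4] flags=0011 VS?T → r4=0x27
[5] flags=0011 MI?F → skip
[6] flags=0011 CC?F → skip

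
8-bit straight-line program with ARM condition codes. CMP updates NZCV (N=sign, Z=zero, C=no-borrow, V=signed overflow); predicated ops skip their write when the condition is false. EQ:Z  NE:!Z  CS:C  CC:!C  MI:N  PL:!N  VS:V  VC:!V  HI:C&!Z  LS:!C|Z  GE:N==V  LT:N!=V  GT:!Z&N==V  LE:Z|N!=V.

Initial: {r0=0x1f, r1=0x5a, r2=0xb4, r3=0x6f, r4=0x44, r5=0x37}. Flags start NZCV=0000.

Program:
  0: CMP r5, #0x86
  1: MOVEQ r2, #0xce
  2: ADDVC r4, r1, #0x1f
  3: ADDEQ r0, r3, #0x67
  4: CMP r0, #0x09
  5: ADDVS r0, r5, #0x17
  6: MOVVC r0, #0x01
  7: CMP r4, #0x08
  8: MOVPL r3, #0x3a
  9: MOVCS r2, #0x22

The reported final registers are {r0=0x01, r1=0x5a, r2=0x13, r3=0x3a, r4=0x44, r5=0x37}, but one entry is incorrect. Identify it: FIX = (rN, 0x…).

0: ✓ CMP  NZCV=1001
1: · MOVEQ
2: · ADDVC
3: · ADDEQ
4: ✓ CMP  NZCV=0010
5: · ADDVS
6: ✓ MOVVC  r0←0x01
7: ✓ CMP  NZCV=0010
8: ✓ MOVPL  r3←0x3a
9: ✓ MOVCS  r2←0x22

FIX = (r2, 0x22)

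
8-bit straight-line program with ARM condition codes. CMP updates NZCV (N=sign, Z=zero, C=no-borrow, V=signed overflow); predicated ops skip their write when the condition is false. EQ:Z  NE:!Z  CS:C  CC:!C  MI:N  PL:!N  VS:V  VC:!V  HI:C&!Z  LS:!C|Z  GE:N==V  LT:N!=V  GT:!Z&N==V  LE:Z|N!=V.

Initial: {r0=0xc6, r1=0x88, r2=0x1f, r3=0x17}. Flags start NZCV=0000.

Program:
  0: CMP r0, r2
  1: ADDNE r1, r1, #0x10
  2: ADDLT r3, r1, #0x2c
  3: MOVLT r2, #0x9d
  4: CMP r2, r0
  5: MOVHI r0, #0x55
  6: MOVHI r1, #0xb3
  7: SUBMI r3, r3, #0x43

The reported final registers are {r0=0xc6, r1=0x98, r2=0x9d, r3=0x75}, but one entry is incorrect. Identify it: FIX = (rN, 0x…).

FIX = (r3, 0x81)

0: ✓ CMP  NZCV=1010
1: ✓ ADDNE  r1←0x98
2: ✓ ADDLT  r3←0xc4
3: ✓ MOVLT  r2←0x9d
4: ✓ CMP  NZCV=1000
5: · MOVHI
6: · MOVHI
7: ✓ SUBMI  r3←0x81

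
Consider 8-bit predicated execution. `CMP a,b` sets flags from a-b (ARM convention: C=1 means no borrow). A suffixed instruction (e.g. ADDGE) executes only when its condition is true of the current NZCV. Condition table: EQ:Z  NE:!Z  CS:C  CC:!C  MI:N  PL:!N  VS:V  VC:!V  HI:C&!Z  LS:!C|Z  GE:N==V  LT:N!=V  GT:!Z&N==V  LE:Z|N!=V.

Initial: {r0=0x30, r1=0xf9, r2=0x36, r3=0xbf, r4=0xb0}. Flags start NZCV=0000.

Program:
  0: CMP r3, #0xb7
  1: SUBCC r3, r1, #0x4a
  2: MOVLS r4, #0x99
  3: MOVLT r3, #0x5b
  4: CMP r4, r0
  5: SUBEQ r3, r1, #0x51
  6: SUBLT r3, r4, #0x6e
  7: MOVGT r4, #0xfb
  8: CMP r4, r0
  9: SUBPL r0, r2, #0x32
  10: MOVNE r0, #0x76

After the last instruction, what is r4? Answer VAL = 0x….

[0] flags=0010 → (cmp)
[1] flags=0010 CC?F → skip
[2] flags=0010 LS?F → skip
[3] flags=0010 LT?F → skip
[4] flags=1010 → (cmp)
[5] flags=1010 EQ?F → skip
[6] flags=1010 LT?T → r3=0x42
[7] flags=1010 GT?F → skip
[8] flags=1010 → (cmp)
[9] flags=1010 PL?F → skip
[10] flags=1010 NE?T → r0=0x76

VAL = 0xb0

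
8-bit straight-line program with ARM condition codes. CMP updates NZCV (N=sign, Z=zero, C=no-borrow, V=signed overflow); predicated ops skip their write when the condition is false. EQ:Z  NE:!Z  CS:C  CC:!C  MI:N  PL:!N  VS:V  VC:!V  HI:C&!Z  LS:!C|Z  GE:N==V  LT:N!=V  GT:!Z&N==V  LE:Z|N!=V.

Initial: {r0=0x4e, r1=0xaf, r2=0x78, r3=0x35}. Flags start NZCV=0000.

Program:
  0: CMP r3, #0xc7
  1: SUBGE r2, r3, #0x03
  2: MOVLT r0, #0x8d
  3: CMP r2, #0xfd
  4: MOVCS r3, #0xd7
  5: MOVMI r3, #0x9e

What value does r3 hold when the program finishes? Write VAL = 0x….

VAL = 0x35

0: ✓ CMP  NZCV=0000
1: ✓ SUBGE  r2←0x32
2: · MOVLT
3: ✓ CMP  NZCV=0000
4: · MOVCS
5: · MOVMI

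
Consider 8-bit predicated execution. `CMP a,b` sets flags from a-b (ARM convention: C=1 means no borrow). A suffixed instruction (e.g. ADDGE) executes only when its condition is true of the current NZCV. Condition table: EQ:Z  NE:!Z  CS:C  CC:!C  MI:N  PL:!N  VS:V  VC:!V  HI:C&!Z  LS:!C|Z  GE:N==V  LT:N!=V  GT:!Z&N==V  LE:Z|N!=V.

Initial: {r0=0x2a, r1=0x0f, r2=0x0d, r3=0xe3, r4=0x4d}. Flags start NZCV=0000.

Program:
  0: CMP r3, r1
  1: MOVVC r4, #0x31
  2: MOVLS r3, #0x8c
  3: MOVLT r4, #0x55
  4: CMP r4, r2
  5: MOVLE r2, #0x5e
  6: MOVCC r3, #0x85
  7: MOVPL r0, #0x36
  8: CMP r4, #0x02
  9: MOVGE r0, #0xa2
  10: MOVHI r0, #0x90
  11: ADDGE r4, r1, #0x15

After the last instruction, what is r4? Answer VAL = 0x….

[0] flags=1010 → (cmp)
[1] flags=1010 VC?T → r4=0x31
[2] flags=1010 LS?F → skip
[3] flags=1010 LT?T → r4=0x55
[4] flags=0010 → (cmp)
[5] flags=0010 LE?F → skip
[6] flags=0010 CC?F → skip
[7] flags=0010 PL?T → r0=0x36
[8] flags=0010 → (cmp)
[9] flags=0010 GE?T → r0=0xa2
[10] flags=0010 HI?T → r0=0x90
[11] flags=0010 GE?T → r4=0x24

VAL = 0x24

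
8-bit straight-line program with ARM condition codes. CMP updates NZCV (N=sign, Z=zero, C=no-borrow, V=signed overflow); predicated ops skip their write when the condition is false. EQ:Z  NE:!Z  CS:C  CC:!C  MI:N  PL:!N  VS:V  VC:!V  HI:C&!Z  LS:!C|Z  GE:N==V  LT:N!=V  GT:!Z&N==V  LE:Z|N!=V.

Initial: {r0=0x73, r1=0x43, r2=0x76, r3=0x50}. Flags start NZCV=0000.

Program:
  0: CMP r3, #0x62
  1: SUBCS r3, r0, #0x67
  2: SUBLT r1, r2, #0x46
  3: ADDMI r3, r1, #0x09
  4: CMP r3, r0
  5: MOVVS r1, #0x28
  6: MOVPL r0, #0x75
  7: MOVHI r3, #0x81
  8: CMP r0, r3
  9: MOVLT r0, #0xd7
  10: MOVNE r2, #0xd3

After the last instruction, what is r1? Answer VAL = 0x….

0: ✓ CMP  NZCV=1000
1: · SUBCS
2: ✓ SUBLT  r1←0x30
3: ✓ ADDMI  r3←0x39
4: ✓ CMP  NZCV=1000
5: · MOVVS
6: · MOVPL
7: · MOVHI
8: ✓ CMP  NZCV=0010
9: · MOVLT
10: ✓ MOVNE  r2←0xd3

VAL = 0x30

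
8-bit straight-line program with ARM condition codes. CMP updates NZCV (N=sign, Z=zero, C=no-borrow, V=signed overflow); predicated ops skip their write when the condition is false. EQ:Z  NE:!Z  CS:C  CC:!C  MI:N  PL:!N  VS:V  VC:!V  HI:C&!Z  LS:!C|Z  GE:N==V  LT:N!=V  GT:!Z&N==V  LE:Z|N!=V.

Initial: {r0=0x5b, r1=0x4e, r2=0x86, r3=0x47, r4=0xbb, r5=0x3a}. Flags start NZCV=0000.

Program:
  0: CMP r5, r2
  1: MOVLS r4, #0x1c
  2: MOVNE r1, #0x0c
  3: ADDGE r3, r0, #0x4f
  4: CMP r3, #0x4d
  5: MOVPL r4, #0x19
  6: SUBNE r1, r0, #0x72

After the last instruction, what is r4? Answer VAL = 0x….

[0] flags=1001 → (cmp)
[1] flags=1001 LS?T → r4=0x1c
[2] flags=1001 NE?T → r1=0x0c
[3] flags=1001 GE?T → r3=0xaa
[4] flags=0011 → (cmp)
[5] flags=0011 PL?T → r4=0x19
[6] flags=0011 NE?T → r1=0xe9

VAL = 0x19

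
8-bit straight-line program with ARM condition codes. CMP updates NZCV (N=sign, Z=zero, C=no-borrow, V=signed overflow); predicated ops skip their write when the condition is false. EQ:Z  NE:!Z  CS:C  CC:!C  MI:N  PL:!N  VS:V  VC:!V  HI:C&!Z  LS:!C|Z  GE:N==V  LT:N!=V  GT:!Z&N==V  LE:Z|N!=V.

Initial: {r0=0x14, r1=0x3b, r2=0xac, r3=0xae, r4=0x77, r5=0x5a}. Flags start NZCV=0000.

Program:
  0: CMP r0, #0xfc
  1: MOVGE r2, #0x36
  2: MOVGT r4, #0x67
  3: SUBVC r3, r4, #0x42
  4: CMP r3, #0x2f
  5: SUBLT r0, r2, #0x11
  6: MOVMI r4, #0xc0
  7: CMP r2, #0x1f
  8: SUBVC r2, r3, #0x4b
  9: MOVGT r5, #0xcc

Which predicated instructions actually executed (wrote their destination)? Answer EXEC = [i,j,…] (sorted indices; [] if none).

EXEC = [1,2,3,5,6,8,9]

0: ✓ CMP  NZCV=0000
1: ✓ MOVGE  r2←0x36
2: ✓ MOVGT  r4←0x67
3: ✓ SUBVC  r3←0x25
4: ✓ CMP  NZCV=1000
5: ✓ SUBLT  r0←0x25
6: ✓ MOVMI  r4←0xc0
7: ✓ CMP  NZCV=0010
8: ✓ SUBVC  r2←0xda
9: ✓ MOVGT  r5←0xcc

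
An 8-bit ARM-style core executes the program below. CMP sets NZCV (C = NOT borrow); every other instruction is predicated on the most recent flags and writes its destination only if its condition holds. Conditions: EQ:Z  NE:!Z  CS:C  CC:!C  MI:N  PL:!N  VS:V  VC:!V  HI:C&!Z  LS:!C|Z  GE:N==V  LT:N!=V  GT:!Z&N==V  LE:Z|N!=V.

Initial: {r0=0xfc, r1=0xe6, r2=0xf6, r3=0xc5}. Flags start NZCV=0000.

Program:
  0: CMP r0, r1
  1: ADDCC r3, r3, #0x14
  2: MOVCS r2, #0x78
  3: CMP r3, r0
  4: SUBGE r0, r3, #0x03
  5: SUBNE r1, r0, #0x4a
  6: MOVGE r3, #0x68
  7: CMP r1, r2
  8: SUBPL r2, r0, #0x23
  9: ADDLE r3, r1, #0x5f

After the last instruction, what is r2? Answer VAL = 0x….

VAL = 0xd9

[0] flags=0010 → (cmp)
[1] flags=0010 CC?F → skip
[2] flags=0010 CS?T → r2=0x78
[3] flags=1000 → (cmp)
[4] flags=1000 GE?F → skip
[5] flags=1000 NE?T → r1=0xb2
[6] flags=1000 GE?F → skip
[7] flags=0011 → (cmp)
[8] flags=0011 PL?T → r2=0xd9
[9] flags=0011 LE?T → r3=0x11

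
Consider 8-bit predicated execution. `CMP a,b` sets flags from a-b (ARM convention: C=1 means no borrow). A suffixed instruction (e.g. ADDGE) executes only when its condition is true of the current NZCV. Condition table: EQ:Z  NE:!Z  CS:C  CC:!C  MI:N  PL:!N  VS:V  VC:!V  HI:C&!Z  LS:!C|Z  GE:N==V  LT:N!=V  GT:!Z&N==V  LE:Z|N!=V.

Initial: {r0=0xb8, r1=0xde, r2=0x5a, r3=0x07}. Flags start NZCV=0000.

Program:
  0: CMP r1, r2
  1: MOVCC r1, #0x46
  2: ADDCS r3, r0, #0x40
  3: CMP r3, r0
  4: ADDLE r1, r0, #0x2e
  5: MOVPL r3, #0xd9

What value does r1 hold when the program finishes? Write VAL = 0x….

VAL = 0xde

0: ✓ CMP  NZCV=1010
1: · MOVCC
2: ✓ ADDCS  r3←0xf8
3: ✓ CMP  NZCV=0010
4: · ADDLE
5: ✓ MOVPL  r3←0xd9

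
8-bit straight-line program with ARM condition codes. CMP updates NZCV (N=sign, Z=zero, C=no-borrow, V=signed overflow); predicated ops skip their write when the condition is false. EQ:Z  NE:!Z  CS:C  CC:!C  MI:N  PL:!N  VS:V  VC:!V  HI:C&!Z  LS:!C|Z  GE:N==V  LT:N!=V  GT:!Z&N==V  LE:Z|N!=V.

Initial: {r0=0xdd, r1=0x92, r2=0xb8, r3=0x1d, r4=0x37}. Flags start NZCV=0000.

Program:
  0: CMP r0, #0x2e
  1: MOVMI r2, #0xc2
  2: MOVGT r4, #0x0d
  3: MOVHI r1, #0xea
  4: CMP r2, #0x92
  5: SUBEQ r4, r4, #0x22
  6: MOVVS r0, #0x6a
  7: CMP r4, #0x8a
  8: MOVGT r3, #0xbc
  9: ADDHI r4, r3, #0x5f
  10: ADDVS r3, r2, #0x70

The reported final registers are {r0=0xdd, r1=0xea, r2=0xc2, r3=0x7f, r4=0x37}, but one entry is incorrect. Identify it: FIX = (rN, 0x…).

FIX = (r3, 0x32)

[0] flags=1010 → (cmp)
[1] flags=1010 MI?T → r2=0xc2
[2] flags=1010 GT?F → skip
[3] flags=1010 HI?T → r1=0xea
[4] flags=0010 → (cmp)
[5] flags=0010 EQ?F → skip
[6] flags=0010 VS?F → skip
[7] flags=1001 → (cmp)
[8] flags=1001 GT?T → r3=0xbc
[9] flags=1001 HI?F → skip
[10] flags=1001 VS?T → r3=0x32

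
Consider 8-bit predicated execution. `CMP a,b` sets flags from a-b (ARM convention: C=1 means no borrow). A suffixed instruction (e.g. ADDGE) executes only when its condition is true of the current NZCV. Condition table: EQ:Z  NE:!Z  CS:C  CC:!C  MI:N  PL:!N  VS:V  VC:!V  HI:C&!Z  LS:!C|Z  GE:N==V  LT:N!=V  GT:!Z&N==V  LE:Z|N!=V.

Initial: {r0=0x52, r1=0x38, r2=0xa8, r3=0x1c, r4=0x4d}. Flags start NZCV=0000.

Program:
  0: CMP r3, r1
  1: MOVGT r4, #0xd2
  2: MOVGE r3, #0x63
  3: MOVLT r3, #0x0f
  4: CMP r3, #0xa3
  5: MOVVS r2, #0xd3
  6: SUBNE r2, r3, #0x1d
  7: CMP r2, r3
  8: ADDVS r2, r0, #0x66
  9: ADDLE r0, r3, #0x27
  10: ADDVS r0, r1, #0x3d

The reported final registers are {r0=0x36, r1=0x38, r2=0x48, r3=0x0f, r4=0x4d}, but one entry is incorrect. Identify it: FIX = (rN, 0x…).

0: ✓ CMP  NZCV=1000
1: · MOVGT
2: · MOVGE
3: ✓ MOVLT  r3←0x0f
4: ✓ CMP  NZCV=0000
5: · MOVVS
6: ✓ SUBNE  r2←0xf2
7: ✓ CMP  NZCV=1010
8: · ADDVS
9: ✓ ADDLE  r0←0x36
10: · ADDVS

FIX = (r2, 0xf2)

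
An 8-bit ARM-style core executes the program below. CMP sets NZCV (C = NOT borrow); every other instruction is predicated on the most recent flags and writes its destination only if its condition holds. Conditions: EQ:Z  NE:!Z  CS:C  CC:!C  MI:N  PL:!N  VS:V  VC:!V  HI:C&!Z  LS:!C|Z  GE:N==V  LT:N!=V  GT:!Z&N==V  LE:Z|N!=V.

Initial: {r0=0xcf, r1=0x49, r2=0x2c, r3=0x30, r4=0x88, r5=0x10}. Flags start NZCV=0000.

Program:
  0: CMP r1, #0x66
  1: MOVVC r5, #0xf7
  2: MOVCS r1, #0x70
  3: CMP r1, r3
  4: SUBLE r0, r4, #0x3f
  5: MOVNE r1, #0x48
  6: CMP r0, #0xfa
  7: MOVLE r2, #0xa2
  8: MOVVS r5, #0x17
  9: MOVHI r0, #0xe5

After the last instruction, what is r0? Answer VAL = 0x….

0: ✓ CMP  NZCV=1000
1: ✓ MOVVC  r5←0xf7
2: · MOVCS
3: ✓ CMP  NZCV=0010
4: · SUBLE
5: ✓ MOVNE  r1←0x48
6: ✓ CMP  NZCV=1000
7: ✓ MOVLE  r2←0xa2
8: · MOVVS
9: · MOVHI

VAL = 0xcf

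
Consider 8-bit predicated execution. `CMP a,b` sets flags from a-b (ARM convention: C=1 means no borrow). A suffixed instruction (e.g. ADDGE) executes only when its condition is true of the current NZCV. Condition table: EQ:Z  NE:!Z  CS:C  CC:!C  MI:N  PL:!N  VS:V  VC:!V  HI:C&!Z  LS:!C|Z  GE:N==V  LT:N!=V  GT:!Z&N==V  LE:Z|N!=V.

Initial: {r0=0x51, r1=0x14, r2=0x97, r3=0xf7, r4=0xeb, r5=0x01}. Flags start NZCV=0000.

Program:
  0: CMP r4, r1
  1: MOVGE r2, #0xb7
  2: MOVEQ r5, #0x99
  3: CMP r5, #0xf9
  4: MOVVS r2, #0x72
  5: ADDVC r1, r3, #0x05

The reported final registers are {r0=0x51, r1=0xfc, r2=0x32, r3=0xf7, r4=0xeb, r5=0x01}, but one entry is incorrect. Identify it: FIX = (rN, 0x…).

FIX = (r2, 0x97)

[0] flags=1010 → (cmp)
[1] flags=1010 GE?F → skip
[2] flags=1010 EQ?F → skip
[3] flags=0000 → (cmp)
[4] flags=0000 VS?F → skip
[5] flags=0000 VC?T → r1=0xfc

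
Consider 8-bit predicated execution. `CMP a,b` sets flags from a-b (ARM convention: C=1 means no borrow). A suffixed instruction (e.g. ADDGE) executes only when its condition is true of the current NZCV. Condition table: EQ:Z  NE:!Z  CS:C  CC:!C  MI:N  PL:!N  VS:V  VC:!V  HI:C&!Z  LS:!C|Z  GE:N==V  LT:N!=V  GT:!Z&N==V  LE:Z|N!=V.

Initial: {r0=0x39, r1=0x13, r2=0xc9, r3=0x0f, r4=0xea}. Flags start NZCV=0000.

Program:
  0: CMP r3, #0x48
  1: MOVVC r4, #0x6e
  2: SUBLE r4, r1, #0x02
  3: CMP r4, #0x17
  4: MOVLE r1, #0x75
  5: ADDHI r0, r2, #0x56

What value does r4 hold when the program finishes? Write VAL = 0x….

[0] flags=1000 → (cmp)
[1] flags=1000 VC?T → r4=0x6e
[2] flags=1000 LE?T → r4=0x11
[3] flags=1000 → (cmp)
[4] flags=1000 LE?T → r1=0x75
[5] flags=1000 HI?F → skip

VAL = 0x11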